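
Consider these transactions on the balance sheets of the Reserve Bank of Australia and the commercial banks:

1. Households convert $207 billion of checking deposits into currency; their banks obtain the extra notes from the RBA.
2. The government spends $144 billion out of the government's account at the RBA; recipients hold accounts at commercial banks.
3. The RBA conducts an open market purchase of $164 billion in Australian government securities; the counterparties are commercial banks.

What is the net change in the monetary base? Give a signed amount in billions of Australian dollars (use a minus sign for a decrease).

+$308 billion

RBA balance sheet:
  Assets:      Securities +$164B
  Liabilities: Bank reserves +$101B, Currency in circulation +$207B, Government deposits −$144B
Commercial banking system:
  Assets:      Reserves at CB +$101B, Securities −$164B
  Liabilities: Checkable deposits −$63B
Monetary base = currency + reserves: +$207B + (+$101B) = +$308 billion.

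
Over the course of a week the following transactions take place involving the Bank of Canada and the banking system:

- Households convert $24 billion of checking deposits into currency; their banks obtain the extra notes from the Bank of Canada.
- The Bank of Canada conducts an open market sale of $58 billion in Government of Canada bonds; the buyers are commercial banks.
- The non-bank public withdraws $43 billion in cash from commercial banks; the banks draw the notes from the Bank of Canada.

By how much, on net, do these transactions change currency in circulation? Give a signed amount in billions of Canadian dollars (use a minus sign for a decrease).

Currency withdrawal $24 billion: notes leave the central bank → +$24B.
OMO sale (to banks) $58 billion: no currency enters or leaves circulation → 0.
Currency withdrawal $43 billion: notes leave the central bank → +$43B.
Net: 24 + 0 + 43 = +$67 billion.

+$67 billion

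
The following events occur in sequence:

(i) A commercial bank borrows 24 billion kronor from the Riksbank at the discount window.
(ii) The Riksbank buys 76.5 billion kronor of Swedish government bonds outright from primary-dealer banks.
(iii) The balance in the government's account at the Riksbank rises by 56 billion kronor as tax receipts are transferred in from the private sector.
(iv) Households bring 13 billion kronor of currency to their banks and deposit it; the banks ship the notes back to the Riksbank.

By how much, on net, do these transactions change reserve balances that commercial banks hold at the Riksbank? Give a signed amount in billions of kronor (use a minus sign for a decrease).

Riksbank balance sheet:
  Assets:      Securities +76.5B, Loans to banks +24B
  Liabilities: Bank reserves +57.5B, Currency in circulation −13B, Government deposits +56B
Commercial banking system:
  Assets:      Reserves at CB +57.5B, Securities −76.5B
  Liabilities: Checkable deposits −43B, Borrowings from CB +24B
So the change in reserve balances that commercial banks hold at the Riksbank is +57.5 billion.

+57.5 billion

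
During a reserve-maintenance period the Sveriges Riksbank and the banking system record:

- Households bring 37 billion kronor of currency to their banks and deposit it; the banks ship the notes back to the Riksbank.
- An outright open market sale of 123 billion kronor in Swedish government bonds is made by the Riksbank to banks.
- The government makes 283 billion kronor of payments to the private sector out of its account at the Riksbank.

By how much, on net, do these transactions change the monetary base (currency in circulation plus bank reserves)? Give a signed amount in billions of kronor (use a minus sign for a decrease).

Riksbank balance sheet:
  Assets:      Securities −123B
  Liabilities: Bank reserves +197B, Currency in circulation −37B, Government deposits −283B
Monetary base = currency + reserves: −37B + (+197B) = +160 billion.

+160 billion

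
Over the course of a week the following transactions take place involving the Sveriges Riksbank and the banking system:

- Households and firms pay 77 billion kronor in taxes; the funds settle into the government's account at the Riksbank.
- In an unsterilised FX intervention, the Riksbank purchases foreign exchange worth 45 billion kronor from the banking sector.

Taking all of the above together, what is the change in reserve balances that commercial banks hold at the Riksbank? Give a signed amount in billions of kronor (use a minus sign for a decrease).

-32 billion

Riksbank balance sheet:
  Assets:      Foreign assets +45B
  Liabilities: Bank reserves −32B, Government deposits +77B
Commercial banking system:
  Assets:      Reserves at CB −32B, Foreign assets −45B
  Liabilities: Checkable deposits −77B
So the change in reserve balances that commercial banks hold at the Riksbank is -32 billion.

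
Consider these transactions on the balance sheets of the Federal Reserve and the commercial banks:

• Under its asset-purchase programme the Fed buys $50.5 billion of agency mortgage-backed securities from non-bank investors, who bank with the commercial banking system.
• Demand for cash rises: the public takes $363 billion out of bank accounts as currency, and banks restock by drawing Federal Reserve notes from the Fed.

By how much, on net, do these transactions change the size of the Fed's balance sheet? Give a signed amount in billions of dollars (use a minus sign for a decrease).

+$50.5 billion

Fed balance sheet:
  Assets:      Securities +$50.5B
  Liabilities: Bank reserves −$312.5B, Currency in circulation +$363B
Commercial banking system:
  Assets:      Reserves at CB −$312.5B
  Liabilities: Checkable deposits −$312.5B
Change in total Fed assets = +$50.5 billion.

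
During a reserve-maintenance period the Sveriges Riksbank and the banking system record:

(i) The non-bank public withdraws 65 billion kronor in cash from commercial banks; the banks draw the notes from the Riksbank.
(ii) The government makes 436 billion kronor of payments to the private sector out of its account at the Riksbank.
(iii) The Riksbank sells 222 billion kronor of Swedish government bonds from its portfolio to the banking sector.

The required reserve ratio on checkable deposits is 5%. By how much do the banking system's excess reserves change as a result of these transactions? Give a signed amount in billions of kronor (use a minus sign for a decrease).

Currency withdrawal 65 billion kronor: reserves −65B, deposits −65B.
Government spending 436 billion kronor: reserves +436B, deposits +436B.
OMO sale (to banks) 222 billion kronor: reserves −222B, deposits 0.
Totals: Δreserves = +149B, Δdeposits = +371B.
Δrequired reserves = 5% × +371B = +18.55B.
Δexcess reserves = Δreserves − Δrequired = +149B − (+18.55B) = +130.45 billion.

+130.45 billion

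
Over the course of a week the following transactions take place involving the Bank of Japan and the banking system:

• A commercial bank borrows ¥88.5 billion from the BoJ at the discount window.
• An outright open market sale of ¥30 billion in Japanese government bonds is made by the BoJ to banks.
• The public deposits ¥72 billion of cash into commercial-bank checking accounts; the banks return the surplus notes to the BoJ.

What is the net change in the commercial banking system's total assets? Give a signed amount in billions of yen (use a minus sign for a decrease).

Discount-window loan ¥88.5 billion: bank balance sheets expand → +¥88.5B.
OMO sale (to banks) ¥30 billion: just an asset swap on bank balance sheets → 0.
Currency deposit ¥72 billion: bank balance sheets expand → +¥72B.
Net: 88.5 + 0 + 72 = +¥160.5 billion.

+¥160.5 billion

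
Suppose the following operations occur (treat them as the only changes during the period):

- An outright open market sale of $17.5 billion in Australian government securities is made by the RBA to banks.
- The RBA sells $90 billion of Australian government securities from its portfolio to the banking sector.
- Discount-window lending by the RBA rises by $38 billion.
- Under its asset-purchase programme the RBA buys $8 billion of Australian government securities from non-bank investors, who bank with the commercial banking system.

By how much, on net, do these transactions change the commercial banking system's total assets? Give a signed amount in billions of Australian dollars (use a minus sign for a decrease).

+$46 billion

RBA balance sheet:
  Assets:      Securities −$99.5B, Loans to banks +$38B
  Liabilities: Bank reserves −$61.5B
Commercial banking system:
  Assets:      Reserves at CB −$61.5B, Securities +$107.5B
  Liabilities: Checkable deposits +$8B, Borrowings from CB +$38B
Change in total bank assets = +$46 billion.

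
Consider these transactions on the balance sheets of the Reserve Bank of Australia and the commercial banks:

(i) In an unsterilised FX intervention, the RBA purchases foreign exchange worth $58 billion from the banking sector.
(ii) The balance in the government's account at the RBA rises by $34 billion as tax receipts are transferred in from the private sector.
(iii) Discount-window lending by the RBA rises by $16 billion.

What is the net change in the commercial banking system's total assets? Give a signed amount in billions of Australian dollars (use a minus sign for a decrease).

-$18 billion

FX purchase $58 billion: just an asset swap on bank balance sheets → 0.
Government account inflow $34 billion: bank balance sheets shrink → −$34B.
Discount-window loan $16 billion: bank balance sheets expand → +$16B.
Net: 0 − 34 + 16 = -$18 billion.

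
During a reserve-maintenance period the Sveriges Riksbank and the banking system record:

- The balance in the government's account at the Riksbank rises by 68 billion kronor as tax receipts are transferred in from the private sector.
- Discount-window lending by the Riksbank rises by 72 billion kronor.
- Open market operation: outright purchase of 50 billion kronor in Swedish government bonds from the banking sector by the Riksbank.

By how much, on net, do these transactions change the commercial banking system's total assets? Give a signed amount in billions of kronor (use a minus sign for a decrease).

+4 billion

Government account inflow 68 billion kronor: bank balance sheets shrink → −68B.
Discount-window loan 72 billion kronor: bank balance sheets expand → +72B.
OMO purchase (from banks) 50 billion kronor: just an asset swap on bank balance sheets → 0.
Net: −68 + 72 + 0 = +4 billion.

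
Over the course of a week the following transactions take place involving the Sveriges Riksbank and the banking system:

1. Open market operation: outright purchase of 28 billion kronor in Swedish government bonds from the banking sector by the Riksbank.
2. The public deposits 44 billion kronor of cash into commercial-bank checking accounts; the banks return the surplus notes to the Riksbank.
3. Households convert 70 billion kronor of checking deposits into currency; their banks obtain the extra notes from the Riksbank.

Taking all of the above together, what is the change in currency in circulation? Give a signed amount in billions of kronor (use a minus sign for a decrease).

+26 billion

OMO purchase (from banks) 28 billion kronor: no currency enters or leaves circulation → 0.
Currency deposit 44 billion kronor: notes return to the central bank → −44B.
Currency withdrawal 70 billion kronor: notes leave the central bank → +70B.
Net: 0 − 44 + 70 = +26 billion.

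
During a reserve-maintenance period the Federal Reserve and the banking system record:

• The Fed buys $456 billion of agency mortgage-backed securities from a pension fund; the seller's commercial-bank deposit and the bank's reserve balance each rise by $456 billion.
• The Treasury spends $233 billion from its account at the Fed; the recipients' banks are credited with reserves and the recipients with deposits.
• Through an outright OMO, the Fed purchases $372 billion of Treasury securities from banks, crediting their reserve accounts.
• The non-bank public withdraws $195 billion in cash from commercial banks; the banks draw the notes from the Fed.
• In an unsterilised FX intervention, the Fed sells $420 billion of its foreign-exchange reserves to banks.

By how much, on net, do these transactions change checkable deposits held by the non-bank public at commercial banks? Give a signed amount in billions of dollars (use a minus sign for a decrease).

Asset purchase (from non-banks) $456 billion: non-bank counterparties' bank balances rise → +$456B.
Government spending $233 billion: non-bank counterparties' bank balances rise → +$233B.
OMO purchase (from banks) $372 billion: the counterparty is a bank, so public deposits are unchanged → 0.
Currency withdrawal $195 billion: non-bank counterparties' bank balances fall → −$195B.
FX sale $420 billion: the counterparty is a bank, so public deposits are unchanged → 0.
Net: 456 + 233 + 0 − 195 + 0 = +$494 billion.

+$494 billion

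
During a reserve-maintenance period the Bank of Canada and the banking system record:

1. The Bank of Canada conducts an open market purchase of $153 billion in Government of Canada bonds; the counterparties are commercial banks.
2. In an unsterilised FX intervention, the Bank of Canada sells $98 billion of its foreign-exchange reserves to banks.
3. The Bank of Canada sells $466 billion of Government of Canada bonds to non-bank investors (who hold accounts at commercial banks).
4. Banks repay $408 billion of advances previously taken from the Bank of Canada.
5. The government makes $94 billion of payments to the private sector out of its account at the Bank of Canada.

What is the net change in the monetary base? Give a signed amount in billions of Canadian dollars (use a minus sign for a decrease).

Bank of Canada balance sheet:
  Assets:      Securities −$313B, Loans to banks −$408B, Foreign assets −$98B
  Liabilities: Bank reserves −$725B, Government deposits −$94B
Monetary base = currency + reserves: 0 + (−$725B) = -$725 billion.

-$725 billion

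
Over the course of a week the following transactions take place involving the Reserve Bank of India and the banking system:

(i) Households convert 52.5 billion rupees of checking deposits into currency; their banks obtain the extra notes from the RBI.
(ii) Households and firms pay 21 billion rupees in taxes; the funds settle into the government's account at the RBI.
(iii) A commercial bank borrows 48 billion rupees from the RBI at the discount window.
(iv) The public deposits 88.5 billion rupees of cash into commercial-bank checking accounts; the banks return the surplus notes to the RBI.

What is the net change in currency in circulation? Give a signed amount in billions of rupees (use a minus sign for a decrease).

-36 billion

Currency withdrawal 52.5 billion rupees: notes leave the central bank → +52.5B.
Government account inflow 21 billion rupees: no currency enters or leaves circulation → 0.
Discount-window loan 48 billion rupees: no currency enters or leaves circulation → 0.
Currency deposit 88.5 billion rupees: notes return to the central bank → −88.5B.
Net: 52.5 + 0 + 0 − 88.5 = -36 billion.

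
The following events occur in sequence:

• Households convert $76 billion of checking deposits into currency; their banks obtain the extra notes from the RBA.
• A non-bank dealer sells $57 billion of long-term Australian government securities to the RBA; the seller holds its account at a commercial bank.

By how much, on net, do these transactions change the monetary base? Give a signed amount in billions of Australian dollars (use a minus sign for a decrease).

Currency withdrawal $76 billion: just a shift between currency and reserves — both are base money → 0.
Asset purchase (from non-banks) $57 billion: RBA balance sheet expands → +$57B.
Net: 0 + 57 = +$57 billion.

+$57 billion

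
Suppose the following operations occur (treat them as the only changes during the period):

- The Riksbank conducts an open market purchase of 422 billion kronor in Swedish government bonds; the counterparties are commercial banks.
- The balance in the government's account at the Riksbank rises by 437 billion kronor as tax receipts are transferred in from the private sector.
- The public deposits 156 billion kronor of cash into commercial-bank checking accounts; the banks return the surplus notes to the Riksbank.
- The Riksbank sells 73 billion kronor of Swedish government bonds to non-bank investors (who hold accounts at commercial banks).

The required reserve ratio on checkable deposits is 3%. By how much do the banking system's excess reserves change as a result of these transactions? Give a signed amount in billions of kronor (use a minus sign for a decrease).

OMO purchase (from banks) 422 billion kronor: reserves +422B, deposits 0.
Government account inflow 437 billion kronor: reserves −437B, deposits −437B.
Currency deposit 156 billion kronor: reserves +156B, deposits +156B.
Asset sale (to non-banks) 73 billion kronor: reserves −73B, deposits −73B.
Totals: Δreserves = +68B, Δdeposits = −354B.
Δrequired reserves = 3% × −354B = −10.62B.
Δexcess reserves = Δreserves − Δrequired = +68B − (−10.62B) = +78.62 billion.

+78.62 billion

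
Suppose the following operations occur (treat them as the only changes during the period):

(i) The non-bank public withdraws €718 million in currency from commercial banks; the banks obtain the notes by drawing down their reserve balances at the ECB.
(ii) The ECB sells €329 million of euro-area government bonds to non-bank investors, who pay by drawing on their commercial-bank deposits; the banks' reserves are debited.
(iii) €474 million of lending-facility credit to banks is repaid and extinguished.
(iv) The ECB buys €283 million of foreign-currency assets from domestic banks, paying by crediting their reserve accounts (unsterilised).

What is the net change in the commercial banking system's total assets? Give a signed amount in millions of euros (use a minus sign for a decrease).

ECB balance sheet:
  Assets:      Securities −€329M, Loans to banks −€474M, Foreign assets +€283M
  Liabilities: Bank reserves −€1238M, Currency in circulation +€718M
Commercial banking system:
  Assets:      Reserves at CB −€1238M, Foreign assets −€283M
  Liabilities: Checkable deposits −€1047M, Borrowings from CB −€474M
Change in total bank assets = -€1521 million.

-€1521 million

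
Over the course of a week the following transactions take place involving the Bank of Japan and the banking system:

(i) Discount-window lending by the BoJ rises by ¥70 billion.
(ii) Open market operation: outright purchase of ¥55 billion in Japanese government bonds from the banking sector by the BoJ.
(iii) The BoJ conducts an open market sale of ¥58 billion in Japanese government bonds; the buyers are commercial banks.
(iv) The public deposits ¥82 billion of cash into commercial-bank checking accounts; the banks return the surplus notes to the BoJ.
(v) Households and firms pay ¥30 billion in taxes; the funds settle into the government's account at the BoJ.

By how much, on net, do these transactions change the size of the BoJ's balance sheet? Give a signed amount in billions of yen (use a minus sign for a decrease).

+¥67 billion

BoJ balance sheet:
  Assets:      Securities −¥3B, Loans to banks +¥70B
  Liabilities: Bank reserves +¥119B, Currency in circulation −¥82B, Government deposits +¥30B
Change in total BoJ assets = +¥67 billion.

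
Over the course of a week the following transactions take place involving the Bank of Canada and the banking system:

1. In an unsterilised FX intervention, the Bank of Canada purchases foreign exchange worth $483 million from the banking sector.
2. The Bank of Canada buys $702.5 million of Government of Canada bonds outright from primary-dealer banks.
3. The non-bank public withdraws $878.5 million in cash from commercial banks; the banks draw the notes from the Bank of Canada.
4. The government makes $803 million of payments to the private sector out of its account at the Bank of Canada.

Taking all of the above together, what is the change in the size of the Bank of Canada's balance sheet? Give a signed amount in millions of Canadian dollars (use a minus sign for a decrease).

+$1185.5 million

FX purchase $483 million: a Bank of Canada asset is acquired → +$483M.
OMO purchase (from banks) $702.5 million: a Bank of Canada asset is acquired → +$702.5M.
Currency withdrawal $878.5 million: only the composition of liabilities changes → 0.
Government spending $803 million: only the composition of liabilities changes → 0.
Net: 483 + 702.5 + 0 + 0 = +$1185.5 million.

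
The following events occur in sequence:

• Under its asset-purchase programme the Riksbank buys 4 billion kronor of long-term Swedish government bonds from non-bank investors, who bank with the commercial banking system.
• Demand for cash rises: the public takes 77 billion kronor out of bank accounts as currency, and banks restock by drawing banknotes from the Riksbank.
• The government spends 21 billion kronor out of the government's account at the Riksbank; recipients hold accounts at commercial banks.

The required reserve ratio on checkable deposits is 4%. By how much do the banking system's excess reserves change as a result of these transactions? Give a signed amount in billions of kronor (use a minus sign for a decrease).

Asset purchase (from non-banks) 4 billion kronor: reserves +4B, deposits +4B.
Currency withdrawal 77 billion kronor: reserves −77B, deposits −77B.
Government spending 21 billion kronor: reserves +21B, deposits +21B.
Totals: Δreserves = −52B, Δdeposits = −52B.
Δrequired reserves = 4% × −52B = −2.08B.
Δexcess reserves = Δreserves − Δrequired = −52B − (−2.08B) = -49.92 billion.

-49.92 billion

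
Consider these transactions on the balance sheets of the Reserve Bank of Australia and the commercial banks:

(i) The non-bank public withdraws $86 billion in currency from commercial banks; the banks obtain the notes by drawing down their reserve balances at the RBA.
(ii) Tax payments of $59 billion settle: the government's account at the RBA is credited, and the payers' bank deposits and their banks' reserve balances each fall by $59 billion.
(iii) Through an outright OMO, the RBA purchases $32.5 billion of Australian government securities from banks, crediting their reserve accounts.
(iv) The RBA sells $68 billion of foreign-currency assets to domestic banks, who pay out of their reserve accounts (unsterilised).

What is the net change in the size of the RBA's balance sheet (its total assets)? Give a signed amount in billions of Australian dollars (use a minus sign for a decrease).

Currency withdrawal $86 billion: only the composition of liabilities changes → 0.
Government account inflow $59 billion: only the composition of liabilities changes → 0.
OMO purchase (from banks) $32.5 billion: an RBA asset is acquired → +$32.5B.
FX sale $68 billion: an RBA asset is shed → −$68B.
Net: 0 + 0 + 32.5 − 68 = -$35.5 billion.

-$35.5 billion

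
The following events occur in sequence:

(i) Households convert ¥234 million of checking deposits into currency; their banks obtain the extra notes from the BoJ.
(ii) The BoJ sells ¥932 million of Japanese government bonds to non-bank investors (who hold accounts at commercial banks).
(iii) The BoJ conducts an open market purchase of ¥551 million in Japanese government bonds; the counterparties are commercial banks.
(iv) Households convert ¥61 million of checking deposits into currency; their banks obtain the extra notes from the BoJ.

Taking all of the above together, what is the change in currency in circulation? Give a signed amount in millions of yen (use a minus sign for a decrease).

+¥295 million

BoJ balance sheet:
  Assets:      Securities −¥381M
  Liabilities: Bank reserves −¥676M, Currency in circulation +¥295M
Commercial banking system:
  Assets:      Reserves at CB −¥676M, Securities −¥551M
  Liabilities: Checkable deposits −¥1227M
So the change in currency in circulation is +¥295 million.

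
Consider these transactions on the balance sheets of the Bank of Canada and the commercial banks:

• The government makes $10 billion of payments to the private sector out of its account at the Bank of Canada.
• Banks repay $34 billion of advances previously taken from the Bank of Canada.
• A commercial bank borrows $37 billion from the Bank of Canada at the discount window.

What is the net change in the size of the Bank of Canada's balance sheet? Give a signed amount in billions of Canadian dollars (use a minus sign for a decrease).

Bank of Canada balance sheet:
  Assets:      Loans to banks +$3B
  Liabilities: Bank reserves +$13B, Government deposits −$10B
Change in total Bank of Canada assets = +$3 billion.

+$3 billion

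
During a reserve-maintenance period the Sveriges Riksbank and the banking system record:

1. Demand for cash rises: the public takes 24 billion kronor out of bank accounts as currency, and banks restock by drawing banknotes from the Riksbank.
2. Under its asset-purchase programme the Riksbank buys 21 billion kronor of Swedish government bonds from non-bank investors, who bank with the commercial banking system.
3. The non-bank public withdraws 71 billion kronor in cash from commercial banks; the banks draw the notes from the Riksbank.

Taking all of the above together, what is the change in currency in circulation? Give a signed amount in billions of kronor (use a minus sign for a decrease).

+95 billion

Currency withdrawal 24 billion kronor: notes leave the central bank → +24B.
Asset purchase (from non-banks) 21 billion kronor: no currency enters or leaves circulation → 0.
Currency withdrawal 71 billion kronor: notes leave the central bank → +71B.
Net: 24 + 0 + 71 = +95 billion.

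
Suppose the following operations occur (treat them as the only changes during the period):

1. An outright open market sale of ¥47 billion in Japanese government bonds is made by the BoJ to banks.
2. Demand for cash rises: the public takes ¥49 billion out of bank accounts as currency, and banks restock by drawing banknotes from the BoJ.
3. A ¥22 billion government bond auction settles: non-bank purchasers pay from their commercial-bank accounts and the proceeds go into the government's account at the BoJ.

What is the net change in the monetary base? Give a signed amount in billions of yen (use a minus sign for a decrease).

OMO sale (to banks) ¥47 billion: BoJ balance sheet contracts → −¥47B.
Currency withdrawal ¥49 billion: just a shift between currency and reserves — both are base money → 0.
Government account inflow ¥22 billion: reserves shift to a non-base liability → −¥22B.
Net: −47 + 0 − 22 = -¥69 billion.

-¥69 billion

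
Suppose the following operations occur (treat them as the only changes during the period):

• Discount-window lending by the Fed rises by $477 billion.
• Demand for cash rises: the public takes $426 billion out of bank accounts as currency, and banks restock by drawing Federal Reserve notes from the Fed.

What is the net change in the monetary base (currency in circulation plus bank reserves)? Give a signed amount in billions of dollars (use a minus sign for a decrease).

Discount-window loan $477 billion: Fed balance sheet expands → +$477B.
Currency withdrawal $426 billion: just a shift between currency and reserves — both are base money → 0.
Net: 477 + 0 = +$477 billion.

+$477 billion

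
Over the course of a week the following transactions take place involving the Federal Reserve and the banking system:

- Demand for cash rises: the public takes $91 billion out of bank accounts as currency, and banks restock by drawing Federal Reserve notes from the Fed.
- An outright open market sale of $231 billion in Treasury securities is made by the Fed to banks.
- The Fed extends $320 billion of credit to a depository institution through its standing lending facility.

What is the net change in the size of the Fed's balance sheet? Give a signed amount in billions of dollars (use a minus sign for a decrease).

+$89 billion

Currency withdrawal $91 billion: only the composition of liabilities changes → 0.
OMO sale (to banks) $231 billion: a Fed asset is shed → −$231B.
Discount-window loan $320 billion: a Fed asset is acquired → +$320B.
Net: 0 − 231 + 320 = +$89 billion.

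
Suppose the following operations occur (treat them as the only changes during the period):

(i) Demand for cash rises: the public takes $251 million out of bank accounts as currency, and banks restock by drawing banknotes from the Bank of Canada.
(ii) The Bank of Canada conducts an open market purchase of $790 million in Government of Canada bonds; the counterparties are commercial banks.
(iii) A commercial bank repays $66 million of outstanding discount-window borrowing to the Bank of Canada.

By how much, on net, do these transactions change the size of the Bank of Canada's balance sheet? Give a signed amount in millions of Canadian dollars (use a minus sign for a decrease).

Currency withdrawal $251 million: only the composition of liabilities changes → 0.
OMO purchase (from banks) $790 million: a Bank of Canada asset is acquired → +$790M.
Discount-window repayment $66 million: a Bank of Canada asset is shed → −$66M.
Net: 0 + 790 − 66 = +$724 million.

+$724 million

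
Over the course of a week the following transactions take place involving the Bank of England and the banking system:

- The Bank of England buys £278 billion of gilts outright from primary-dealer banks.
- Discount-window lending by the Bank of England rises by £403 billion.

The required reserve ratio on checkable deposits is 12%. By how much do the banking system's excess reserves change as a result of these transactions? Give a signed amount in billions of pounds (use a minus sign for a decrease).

OMO purchase (from banks) £278 billion: reserves +£278B, deposits 0.
Discount-window loan £403 billion: reserves +£403B, deposits 0.
Totals: Δreserves = +£681B, Δdeposits = 0.
Δrequired reserves = 12% × 0 = 0.
Δexcess reserves = Δreserves − Δrequired = +£681B − (0) = +£681 billion.

+£681 billion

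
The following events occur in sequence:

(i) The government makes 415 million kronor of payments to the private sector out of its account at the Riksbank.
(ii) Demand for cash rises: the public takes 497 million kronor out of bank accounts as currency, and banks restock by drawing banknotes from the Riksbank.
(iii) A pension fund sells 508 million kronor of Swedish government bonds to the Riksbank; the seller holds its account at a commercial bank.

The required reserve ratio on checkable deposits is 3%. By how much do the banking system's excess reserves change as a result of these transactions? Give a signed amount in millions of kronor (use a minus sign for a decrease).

+413.22 million

Government spending 415 million kronor: reserves +415M, deposits +415M.
Currency withdrawal 497 million kronor: reserves −497M, deposits −497M.
Asset purchase (from non-banks) 508 million kronor: reserves +508M, deposits +508M.
Totals: Δreserves = +426M, Δdeposits = +426M.
Δrequired reserves = 3% × +426M = +12.78M.
Δexcess reserves = Δreserves − Δrequired = +426M − (+12.78M) = +413.22 million.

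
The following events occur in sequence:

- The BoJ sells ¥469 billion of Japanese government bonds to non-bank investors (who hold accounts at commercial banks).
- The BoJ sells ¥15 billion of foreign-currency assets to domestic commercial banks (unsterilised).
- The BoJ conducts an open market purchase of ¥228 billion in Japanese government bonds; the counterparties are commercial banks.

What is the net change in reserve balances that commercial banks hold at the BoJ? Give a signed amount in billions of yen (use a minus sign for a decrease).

BoJ balance sheet:
  Assets:      Securities −¥241B, Foreign assets −¥15B
  Liabilities: Bank reserves −¥256B
So the change in reserve balances that commercial banks hold at the BoJ is -¥256 billion.

-¥256 billion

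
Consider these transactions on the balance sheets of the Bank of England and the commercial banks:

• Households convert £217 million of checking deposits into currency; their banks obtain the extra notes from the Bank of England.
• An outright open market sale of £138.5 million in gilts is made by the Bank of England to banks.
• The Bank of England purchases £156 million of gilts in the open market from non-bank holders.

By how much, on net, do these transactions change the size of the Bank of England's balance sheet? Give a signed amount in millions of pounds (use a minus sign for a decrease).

+£17.5 million

Currency withdrawal £217 million: only the composition of liabilities changes → 0.
OMO sale (to banks) £138.5 million: a Bank of England asset is shed → −£138.5M.
Asset purchase (from non-banks) £156 million: a Bank of England asset is acquired → +£156M.
Net: 0 − 138.5 + 156 = +£17.5 million.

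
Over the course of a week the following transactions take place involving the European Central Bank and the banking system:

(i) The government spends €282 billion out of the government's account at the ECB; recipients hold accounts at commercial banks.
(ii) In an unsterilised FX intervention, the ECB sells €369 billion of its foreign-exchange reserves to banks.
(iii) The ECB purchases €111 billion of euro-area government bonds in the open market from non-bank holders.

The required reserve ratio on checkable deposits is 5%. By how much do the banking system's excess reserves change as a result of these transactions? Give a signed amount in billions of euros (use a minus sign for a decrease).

Government spending €282 billion: reserves +€282B, deposits +€282B.
FX sale €369 billion: reserves −€369B, deposits 0.
Asset purchase (from non-banks) €111 billion: reserves +€111B, deposits +€111B.
Totals: Δreserves = +€24B, Δdeposits = +€393B.
Δrequired reserves = 5% × +€393B = +€19.65B.
Δexcess reserves = Δreserves − Δrequired = +€24B − (+€19.65B) = +€4.35 billion.

+€4.35 billion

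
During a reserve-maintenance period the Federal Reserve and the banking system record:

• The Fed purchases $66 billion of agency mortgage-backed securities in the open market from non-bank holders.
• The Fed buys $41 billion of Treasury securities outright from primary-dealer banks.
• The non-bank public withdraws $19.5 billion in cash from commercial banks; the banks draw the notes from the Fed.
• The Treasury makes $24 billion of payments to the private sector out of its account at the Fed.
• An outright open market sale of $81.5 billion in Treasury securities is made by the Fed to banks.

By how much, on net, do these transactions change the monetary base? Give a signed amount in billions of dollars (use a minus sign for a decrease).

+$49.5 billion

Fed balance sheet:
  Assets:      Securities +$25.5B
  Liabilities: Bank reserves +$30B, Currency in circulation +$19.5B, Government deposits −$24B
Monetary base = currency + reserves: +$19.5B + (+$30B) = +$49.5 billion.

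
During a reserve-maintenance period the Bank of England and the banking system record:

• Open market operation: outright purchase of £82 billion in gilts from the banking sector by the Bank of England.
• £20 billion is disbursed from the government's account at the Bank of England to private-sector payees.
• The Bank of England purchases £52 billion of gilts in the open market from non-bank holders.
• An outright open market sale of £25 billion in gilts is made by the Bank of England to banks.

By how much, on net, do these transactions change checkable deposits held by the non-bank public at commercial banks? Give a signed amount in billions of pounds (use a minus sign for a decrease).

+£72 billion

Bank of England balance sheet:
  Assets:      Securities +£109B
  Liabilities: Bank reserves +£129B, Government deposits −£20B
Commercial banking system:
  Assets:      Reserves at CB +£129B, Securities −£57B
  Liabilities: Checkable deposits +£72B
So the change in checkable deposits held by the non-bank public at commercial banks is +£72 billion.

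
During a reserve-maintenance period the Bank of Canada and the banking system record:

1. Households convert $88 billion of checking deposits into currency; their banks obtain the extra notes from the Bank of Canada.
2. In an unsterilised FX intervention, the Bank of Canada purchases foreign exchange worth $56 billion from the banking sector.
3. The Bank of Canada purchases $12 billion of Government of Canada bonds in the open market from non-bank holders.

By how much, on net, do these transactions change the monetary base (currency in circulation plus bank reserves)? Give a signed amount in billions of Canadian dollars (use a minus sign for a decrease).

Currency withdrawal $88 billion: just a shift between currency and reserves — both are base money → 0.
FX purchase $56 billion: Bank of Canada balance sheet expands → +$56B.
Asset purchase (from non-banks) $12 billion: Bank of Canada balance sheet expands → +$12B.
Net: 0 + 56 + 12 = +$68 billion.

+$68 billion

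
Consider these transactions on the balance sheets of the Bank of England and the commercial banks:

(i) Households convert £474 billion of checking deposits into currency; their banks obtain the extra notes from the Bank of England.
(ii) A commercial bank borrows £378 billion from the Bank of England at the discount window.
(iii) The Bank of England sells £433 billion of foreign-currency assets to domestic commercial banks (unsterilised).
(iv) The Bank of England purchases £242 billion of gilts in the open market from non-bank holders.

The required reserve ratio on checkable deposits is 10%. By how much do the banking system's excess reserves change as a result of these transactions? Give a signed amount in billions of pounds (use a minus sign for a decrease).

-£263.8 billion

Currency withdrawal £474 billion: reserves −£474B, deposits −£474B.
Discount-window loan £378 billion: reserves +£378B, deposits 0.
FX sale £433 billion: reserves −£433B, deposits 0.
Asset purchase (from non-banks) £242 billion: reserves +£242B, deposits +£242B.
Totals: Δreserves = −£287B, Δdeposits = −£232B.
Δrequired reserves = 10% × −£232B = −£23.2B.
Δexcess reserves = Δreserves − Δrequired = −£287B − (−£23.2B) = -£263.8 billion.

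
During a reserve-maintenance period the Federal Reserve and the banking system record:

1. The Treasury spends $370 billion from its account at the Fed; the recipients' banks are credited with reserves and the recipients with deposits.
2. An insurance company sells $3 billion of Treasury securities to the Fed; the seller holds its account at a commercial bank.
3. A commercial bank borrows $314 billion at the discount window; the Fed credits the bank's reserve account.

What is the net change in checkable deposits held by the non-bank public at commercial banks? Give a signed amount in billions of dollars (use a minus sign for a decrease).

Fed balance sheet:
  Assets:      Securities +$3B, Loans to banks +$314B
  Liabilities: Bank reserves +$687B, Government deposits −$370B
Commercial banking system:
  Assets:      Reserves at CB +$687B
  Liabilities: Checkable deposits +$373B, Borrowings from CB +$314B
So the change in checkable deposits held by the non-bank public at commercial banks is +$373 billion.

+$373 billion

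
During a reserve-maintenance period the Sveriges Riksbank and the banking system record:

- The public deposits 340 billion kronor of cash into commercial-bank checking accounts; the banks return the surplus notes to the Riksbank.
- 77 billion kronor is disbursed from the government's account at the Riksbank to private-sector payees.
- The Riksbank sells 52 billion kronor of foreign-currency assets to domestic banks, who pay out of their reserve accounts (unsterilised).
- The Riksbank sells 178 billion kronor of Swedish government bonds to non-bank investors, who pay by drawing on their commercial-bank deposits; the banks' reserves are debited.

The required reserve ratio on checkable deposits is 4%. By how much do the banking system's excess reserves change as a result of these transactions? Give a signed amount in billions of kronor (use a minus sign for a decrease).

Currency deposit 340 billion kronor: reserves +340B, deposits +340B.
Government spending 77 billion kronor: reserves +77B, deposits +77B.
FX sale 52 billion kronor: reserves −52B, deposits 0.
Asset sale (to non-banks) 178 billion kronor: reserves −178B, deposits −178B.
Totals: Δreserves = +187B, Δdeposits = +239B.
Δrequired reserves = 4% × +239B = +9.56B.
Δexcess reserves = Δreserves − Δrequired = +187B − (+9.56B) = +177.44 billion.

+177.44 billion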